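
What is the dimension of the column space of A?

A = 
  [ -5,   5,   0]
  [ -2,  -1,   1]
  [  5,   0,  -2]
Row reduce:
R2 → R2 - (2/5)·R1
R3 → R3 + (1)·R1
R3 → R3 + (5/3)·R2
REF = 
  [  -5,    5,    0]
  [   0,   -3,    1]
  [   0,    0, -1/3]
Pivot columns: 1, 2, 3 → 3 pivots.
dim(Col(A)) = number of pivot columns = 3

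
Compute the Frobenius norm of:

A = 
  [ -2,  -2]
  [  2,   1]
||A||_F = 3.606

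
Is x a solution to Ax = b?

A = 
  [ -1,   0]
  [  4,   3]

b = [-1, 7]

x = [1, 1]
Yes

Ax = [-1, 7] = b ✓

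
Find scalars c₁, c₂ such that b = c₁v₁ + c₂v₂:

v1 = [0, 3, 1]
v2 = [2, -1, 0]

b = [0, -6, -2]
c1 = -2, c2 = 0

b = -2·v1 + 0·v2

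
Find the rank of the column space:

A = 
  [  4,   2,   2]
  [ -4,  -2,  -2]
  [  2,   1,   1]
Row reduce:
R2 → R2 + (1)·R1
R3 → R3 - (1/2)·R1
REF = 
  [  4,   2,   2]
  [  0,   0,   0]
  [  0,   0,   0]
Pivot columns: 1 → 1 pivot.
dim(Col(A)) = number of pivot columns = 1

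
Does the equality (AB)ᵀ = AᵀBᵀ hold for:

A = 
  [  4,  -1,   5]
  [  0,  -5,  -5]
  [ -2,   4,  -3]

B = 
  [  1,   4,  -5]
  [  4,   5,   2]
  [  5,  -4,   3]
No

(AB)ᵀ = 
  [ 25, -45,  -1]
  [ -9,  -5,  24]
  [ -7, -25,   9]

AᵀBᵀ = 
  [ 14,  12,  14]
  [-41, -21,  27]
  [  0, -11,  36]

The two matrices differ, so (AB)ᵀ ≠ AᵀBᵀ in general. The correct identity is (AB)ᵀ = BᵀAᵀ.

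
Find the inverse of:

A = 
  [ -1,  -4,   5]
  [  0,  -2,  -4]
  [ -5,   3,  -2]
det(A) = (-1)·((-2)(-2) - (-4)(3)) - (-4)·((0)(-2) - (-4)(-5)) + (5)·((0)(3) - (-2)(-5))
  = (-1)(16) - (-4)(-20) + (5)(-10)
  = -146
det(A) = -146 ≠ 0, so A is invertible.

Cofactors Cᵢⱼ = (-1)ⁱ⁺ʲ·Mᵢⱼ:
C = 
  [ 16,  20, -10]
  [  7,  27,  23]
  [ 26,  -4,   2]

adj(A) = Cᵀ:
adj(A) = 
  [ 16,   7,  26]
  [ 20,  27,  -4]
  [-10,  23,   2]

A⁻¹ = (-1/146) · adj(A):
A⁻¹ = 
  [  -8/73,  -7/146,  -13/73]
  [ -10/73, -27/146,    2/73]
  [   5/73, -23/146,   -1/73]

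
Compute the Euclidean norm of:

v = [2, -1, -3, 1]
3.873

||v||₂ = √((2)² + (-1)² + (-3)² + (1)²) = √15 = 3.873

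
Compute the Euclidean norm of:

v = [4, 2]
4.472

||v||₂ = √((4)² + (2)²) = √20 = 4.472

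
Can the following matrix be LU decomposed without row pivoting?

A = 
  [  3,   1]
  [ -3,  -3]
Yes.
A[1,1] = 3 ≠ 0, so Gaussian elimination proceeds without a row swap: multiplier ℓ₂₁ = (-3)/(3) = -1, and U[2,2] = -3 - (-1)(1) = -2.
L = 
  [  1,   0]
  [ -1,   1]
U = 
  [  3,   1]
  [  0,  -2]
Check row 2 of LU: [(-1)(3), (-1)(1) + (-2)] = [-3, -3] = row 2 of A ✓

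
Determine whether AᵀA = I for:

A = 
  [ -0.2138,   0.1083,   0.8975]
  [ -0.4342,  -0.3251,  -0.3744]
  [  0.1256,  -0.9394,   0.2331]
No

AᵀA = 
  [  0.2500,   0,   0]
  [  0,   0.9999,  -0.0001]
  [  0,  -0.0001,   1]
≠ I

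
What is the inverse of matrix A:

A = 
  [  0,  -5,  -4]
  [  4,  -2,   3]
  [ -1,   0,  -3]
det(A) = (0)·((-2)(-3) - (3)(0)) - (-5)·((4)(-3) - (3)(-1)) + (-4)·((4)(0) - (-2)(-1))
  = (0)(6) - (-5)(-9) + (-4)(-2)
  = -37
det(A) = -37 ≠ 0, so A is invertible.

Cofactors Cᵢⱼ = (-1)ⁱ⁺ʲ·Mᵢⱼ:
C = 
  [  6,   9,  -2]
  [-15,  -4,   5]
  [-23, -16,  20]

adj(A) = Cᵀ:
adj(A) = 
  [  6, -15, -23]
  [  9,  -4, -16]
  [ -2,   5,  20]

A⁻¹ = (-1/37) · adj(A):
A⁻¹ = 
  [ -6/37,  15/37,  23/37]
  [ -9/37,   4/37,  16/37]
  [  2/37,  -5/37, -20/37]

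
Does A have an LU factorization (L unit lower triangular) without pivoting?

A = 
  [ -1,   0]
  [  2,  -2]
Yes.
A[1,1] = -1 ≠ 0, so Gaussian elimination proceeds without a row swap: multiplier ℓ₂₁ = (2)/(-1) = -2, and U[2,2] = -2 - (-2)(0) = -2.
L = 
  [  1,   0]
  [ -2,   1]
U = 
  [ -1,   0]
  [  0,  -2]
Check row 2 of LU: [(-2)(-1), (-2)(0) + (-2)] = [2, -2] = row 2 of A ✓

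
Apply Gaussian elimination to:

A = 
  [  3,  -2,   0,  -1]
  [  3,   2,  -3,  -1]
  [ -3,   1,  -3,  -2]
Row operations:
R2 → R2 - (1)·R1
R3 → R3 + (1)·R1
R3 → R3 + (1/4)·R2

Resulting echelon form:
REF = 
  [    3,    -2,     0,    -1]
  [    0,     4,    -3,     0]
  [    0,     0, -15/4,    -3]

Rank = 3 (number of non-zero pivot rows).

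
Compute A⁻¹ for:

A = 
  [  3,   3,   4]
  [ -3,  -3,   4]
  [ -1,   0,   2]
det(A) = (3)·((-3)(2) - (4)(0)) - (3)·((-3)(2) - (4)(-1)) + (4)·((-3)(0) - (-3)(-1))
  = (3)(-6) - (3)(-2) + (4)(-3)
  = -24
det(A) = -24 ≠ 0, so A is invertible.

Cofactors Cᵢⱼ = (-1)ⁱ⁺ʲ·Mᵢⱼ:
C = 
  [ -6,   2,  -3]
  [ -6,  10,  -3]
  [ 24, -24,   0]

adj(A) = Cᵀ:
adj(A) = 
  [ -6,  -6,  24]
  [  2,  10, -24]
  [ -3,  -3,   0]

A⁻¹ = (-1/24) · adj(A):
A⁻¹ = 
  [  1/4,   1/4,    -1]
  [-1/12, -5/12,     1]
  [  1/8,   1/8,     0]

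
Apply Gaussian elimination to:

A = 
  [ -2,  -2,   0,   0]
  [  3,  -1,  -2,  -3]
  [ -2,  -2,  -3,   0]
Row operations:
R2 → R2 + (3/2)·R1
R3 → R3 - (1)·R1

Resulting echelon form:
REF = 
  [ -2,  -2,   0,   0]
  [  0,  -4,  -2,  -3]
  [  0,   0,  -3,   0]

Rank = 3 (number of non-zero pivot rows).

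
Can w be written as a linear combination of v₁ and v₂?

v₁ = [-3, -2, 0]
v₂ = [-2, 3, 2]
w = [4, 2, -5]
No

Form the augmented matrix and row-reduce:
[v₁|v₂|w] = 
  [ -3,  -2,   4]
  [ -2,   3,   2]
  [  0,   2,  -5]
R2 → R2 - (2/3)·R1
R3 → R3 - (6/13)·R2
REF = 
  [    -3,     -2,      4]
  [     0,   13/3,   -2/3]
  [     0,      0, -61/13]

Row 3 reads [0 0 | -61/13], i.e. 0 = -61/13, so the system is inconsistent and w ∉ span{v₁, v₂}.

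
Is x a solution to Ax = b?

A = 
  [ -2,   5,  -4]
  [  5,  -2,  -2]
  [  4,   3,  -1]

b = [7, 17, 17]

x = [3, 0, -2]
No

Ax = [2, 19, 14] ≠ b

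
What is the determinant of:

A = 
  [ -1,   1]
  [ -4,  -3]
7

For a 2×2 matrix, det = ad - bc = (-1)(-3) - (1)(-4) = 7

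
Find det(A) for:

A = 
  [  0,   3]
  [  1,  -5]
For a 2×2 matrix, det = ad - bc = (0)(-5) - (3)(1) = -3

det(A) = -3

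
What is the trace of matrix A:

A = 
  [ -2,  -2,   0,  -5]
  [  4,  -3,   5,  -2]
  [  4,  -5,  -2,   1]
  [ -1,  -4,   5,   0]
-7

tr(A) = -2 + -3 + -2 + 0 = -7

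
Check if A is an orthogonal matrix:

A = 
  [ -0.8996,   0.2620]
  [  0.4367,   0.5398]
No

AᵀA = 
  [  1,   0]
  [  0,   0.3600]
≠ I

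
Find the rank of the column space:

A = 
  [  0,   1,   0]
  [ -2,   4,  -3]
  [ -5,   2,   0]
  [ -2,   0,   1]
Row reduce:
Swap R1 ↔ R2
R3 → R3 - (5/2)·R1
R4 → R4 - (1)·R1
R3 → R3 + (8)·R2
R4 → R4 + (4)·R2
R4 → R4 - (8/15)·R3
REF = 
  [  -2,    4,   -3]
  [   0,    1,    0]
  [   0,    0, 15/2]
  [   0,    0,    0]
Pivot columns: 1, 2, 3 → 3 pivots.
dim(Col(A)) = number of pivot columns = 3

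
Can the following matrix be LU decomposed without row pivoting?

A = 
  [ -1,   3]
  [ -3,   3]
Yes.
A[1,1] = -1 ≠ 0, so Gaussian elimination proceeds without a row swap: multiplier ℓ₂₁ = (-3)/(-1) = 3, and U[2,2] = 3 - (3)(3) = -6.
L = 
  [  1,   0]
  [  3,   1]
U = 
  [ -1,   3]
  [  0,  -6]
Check row 2 of LU: [(3)(-1), (3)(3) + (-6)] = [-3, 3] = row 2 of A ✓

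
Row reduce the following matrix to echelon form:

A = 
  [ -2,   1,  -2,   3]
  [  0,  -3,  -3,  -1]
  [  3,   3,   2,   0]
Row operations:
R3 → R3 + (3/2)·R1
R3 → R3 + (3/2)·R2

Resulting echelon form:
REF = 
  [   -2,     1,    -2,     3]
  [    0,    -3,    -3,    -1]
  [    0,     0, -11/2,     3]

Rank = 3 (number of non-zero pivot rows).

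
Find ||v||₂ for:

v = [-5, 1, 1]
5.196

||v||₂ = √((-5)² + (1)² + (1)²) = √27 = 5.196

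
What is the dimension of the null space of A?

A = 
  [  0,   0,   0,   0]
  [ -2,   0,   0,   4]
nullity(A) = 3

Row reduce:
Swap R1 ↔ R2
REF = 
  [ -2,   0,   0,   4]
  [  0,   0,   0,   0]
Pivot columns: 1 → 1 pivot.
rank(A) = 1, so nullity(A) = 4 - 1 = 3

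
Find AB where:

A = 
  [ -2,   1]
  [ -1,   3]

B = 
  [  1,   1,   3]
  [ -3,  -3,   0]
AB = 
  [ -5,  -5,  -6]
  [-10, -10,  -3]

A is 2×2 and B is 2×3, so AB is 2×3. Each entry is (row of A)·(column of B):
AB[1,1] = (-2)(1) + (1)(-3) = -5
AB[1,2] = (-2)(1) + (1)(-3) = -5
AB[1,3] = (-2)(3) + (1)(0) = -6
AB[2,1] = (-1)(1) + (3)(-3) = -10
AB[2,2] = (-1)(1) + (3)(-3) = -10
AB[2,3] = (-1)(3) + (3)(0) = -3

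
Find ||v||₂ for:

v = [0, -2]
2

||v||₂ = √((0)² + (-2)²) = √4 = 2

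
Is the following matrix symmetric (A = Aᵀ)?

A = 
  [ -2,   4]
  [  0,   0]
No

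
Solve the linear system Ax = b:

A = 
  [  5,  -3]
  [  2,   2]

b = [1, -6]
x = [-1, -2]

Row reduce the augmented matrix [A|b]:
R2 → R2 - (2/5)·R1
REF = 
  [    5,    -3,     1]
  [    0,  16/5, -32/5]

Back-substitution:
x₂ = (-32/5) / (16/5) = -2
x₁ = (1 - (-3)(-2)) / 5 = -1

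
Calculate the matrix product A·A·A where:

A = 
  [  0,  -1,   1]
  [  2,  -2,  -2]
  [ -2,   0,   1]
A² = A·A:
A²[1,1] = (0)(0) + (-1)(2) + (1)(-2) = -4
A²[1,2] = (0)(-1) + (-1)(-2) + (1)(0) = 2
A²[1,3] = (0)(1) + (-1)(-2) + (1)(1) = 3
A²[2,1] = (2)(0) + (-2)(2) + (-2)(-2) = 0
A²[2,2] = (2)(-1) + (-2)(-2) + (-2)(0) = 2
A²[2,3] = (2)(1) + (-2)(-2) + (-2)(1) = 4
A²[3,1] = (-2)(0) + (0)(2) + (1)(-2) = -2
A²[3,2] = (-2)(-1) + (0)(-2) + (1)(0) = 2
A²[3,3] = (-2)(1) + (0)(-2) + (1)(1) = -1
A² = 
  [ -4,   2,   3]
  [  0,   2,   4]
  [ -2,   2,  -1]

A^3 = A^2·A:
A^3[1,1] = (-4)(0) + (2)(2) + (3)(-2) = -2
A^3[1,2] = (-4)(-1) + (2)(-2) + (3)(0) = 0
A^3[1,3] = (-4)(1) + (2)(-2) + (3)(1) = -5
A^3[2,1] = (0)(0) + (2)(2) + (4)(-2) = -4
A^3[2,2] = (0)(-1) + (2)(-2) + (4)(0) = -4
A^3[2,3] = (0)(1) + (2)(-2) + (4)(1) = 0
A^3[3,1] = (-2)(0) + (2)(2) + (-1)(-2) = 6
A^3[3,2] = (-2)(-1) + (2)(-2) + (-1)(0) = -2
A^3[3,3] = (-2)(1) + (2)(-2) + (-1)(1) = -7
A^3 = 
  [ -2,   0,  -5]
  [ -4,  -4,   0]
  [  6,  -2,  -7]

Therefore
A^3 = 
  [ -2,   0,  -5]
  [ -4,  -4,   0]
  [  6,  -2,  -7]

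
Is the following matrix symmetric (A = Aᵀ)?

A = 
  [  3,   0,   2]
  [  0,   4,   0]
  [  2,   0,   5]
Yes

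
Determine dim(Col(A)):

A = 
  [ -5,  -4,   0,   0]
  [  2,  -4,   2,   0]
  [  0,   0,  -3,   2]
dim(Col(A)) = 3

Row reduce:
R2 → R2 + (2/5)·R1
REF = 
  [   -5,    -4,     0,     0]
  [    0, -28/5,     2,     0]
  [    0,     0,    -3,     2]
Pivot columns: 1, 2, 3 → 3 pivots.
dim(Col(A)) = number of pivot columns = 3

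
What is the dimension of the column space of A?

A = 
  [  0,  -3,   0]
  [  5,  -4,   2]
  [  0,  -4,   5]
dim(Col(A)) = 3

Row reduce:
Swap R1 ↔ R2
R3 → R3 - (4/3)·R2
REF = 
  [  5,  -4,   2]
  [  0,  -3,   0]
  [  0,   0,   5]
Pivot columns: 1, 2, 3 → 3 pivots.
dim(Col(A)) = number of pivot columns = 3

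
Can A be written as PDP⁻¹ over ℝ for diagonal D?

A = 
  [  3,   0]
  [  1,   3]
No

tr(A) = 6, det(A) = 9
Characteristic polynomial: λ² - tr(A)λ + det(A) = λ² - 6λ + 9
λ² - 6λ + 9 = (λ - 3)²
Eigenvalues: 3, 3
λ=3: alg. mult. = 2, geom. mult. = 2 - rank(A - (3)I) = 2 - 1 = 1
Sum of geometric multiplicities = 1 < n = 2, so there aren't enough independent eigenvectors.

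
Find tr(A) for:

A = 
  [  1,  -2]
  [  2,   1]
2

tr(A) = 1 + 1 = 2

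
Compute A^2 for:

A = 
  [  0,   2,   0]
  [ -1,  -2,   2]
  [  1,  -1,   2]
A² = A·A:
A²[1,1] = (0)(0) + (2)(-1) + (0)(1) = -2
A²[1,2] = (0)(2) + (2)(-2) + (0)(-1) = -4
A²[1,3] = (0)(0) + (2)(2) + (0)(2) = 4
A²[2,1] = (-1)(0) + (-2)(-1) + (2)(1) = 4
A²[2,2] = (-1)(2) + (-2)(-2) + (2)(-1) = 0
A²[2,3] = (-1)(0) + (-2)(2) + (2)(2) = 0
A²[3,1] = (1)(0) + (-1)(-1) + (2)(1) = 3
A²[3,2] = (1)(2) + (-1)(-2) + (2)(-1) = 2
A²[3,3] = (1)(0) + (-1)(2) + (2)(2) = 2
A² = 
  [ -2,  -4,   4]
  [  4,   0,   0]
  [  3,   2,   2]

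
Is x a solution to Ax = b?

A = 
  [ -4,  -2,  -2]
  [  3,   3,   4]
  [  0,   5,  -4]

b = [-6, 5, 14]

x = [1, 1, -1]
No

Ax = [-4, 2, 9] ≠ b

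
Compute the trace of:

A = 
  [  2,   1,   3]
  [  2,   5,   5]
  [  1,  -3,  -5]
2

tr(A) = 2 + 5 + -5 = 2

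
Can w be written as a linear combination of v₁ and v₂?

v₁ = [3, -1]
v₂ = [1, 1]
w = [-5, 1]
Yes

Form the augmented matrix and row-reduce:
[v₁|v₂|w] = 
  [  3,   1,  -5]
  [ -1,   1,   1]
R2 → R2 + (1/3)·R1
REF = 
  [   3,    1,   -5]
  [   0,  4/3, -2/3]

No row of the form [0 0 | nonzero], so the system is consistent. Back-substitution gives c₁ = -3/2, c₂ = -1/2: w = (-3/2)·v₁ + (-1/2)·v₂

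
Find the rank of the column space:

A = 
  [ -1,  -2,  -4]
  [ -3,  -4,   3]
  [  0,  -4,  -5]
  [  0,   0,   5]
dim(Col(A)) = 3

Row reduce:
R2 → R2 - (3)·R1
R3 → R3 + (2)·R2
R4 → R4 - (1/5)·R3
REF = 
  [ -1,  -2,  -4]
  [  0,   2,  15]
  [  0,   0,  25]
  [  0,   0,   0]
Pivot columns: 1, 2, 3 → 3 pivots.
dim(Col(A)) = number of pivot columns = 3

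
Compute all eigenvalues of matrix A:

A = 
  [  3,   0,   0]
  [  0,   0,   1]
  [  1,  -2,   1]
Characteristic polynomial: det(λI - A) = λ³ - 4λ² + 5λ - 6
Testing integer divisors of the constant term: p(3) = 0, so (λ - 3) is a factor:
p(λ) = (λ - 3)(λ² - λ + 2)
λ² - λ + 2 = 0  ⇒  λ = (1 ± √((-1)² - 4·(2)))/2 = (1 ± √(-7))/2
  = (1 + i√7)/2,  (1 - i√7)/2

λ = 3, (1 + i√7)/2, (1 - i√7)/2  (≈ 3, 0.5 + 1.323i, 0.5 - 1.323i)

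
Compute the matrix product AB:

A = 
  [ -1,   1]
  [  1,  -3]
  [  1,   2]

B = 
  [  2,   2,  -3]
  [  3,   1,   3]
A is 3×2 and B is 2×3, so AB is 3×3. Each entry is (row of A)·(column of B):
AB[1,1] = (-1)(2) + (1)(3) = 1
AB[1,2] = (-1)(2) + (1)(1) = -1
AB[1,3] = (-1)(-3) + (1)(3) = 6
AB[2,1] = (1)(2) + (-3)(3) = -7
AB[2,2] = (1)(2) + (-3)(1) = -1
AB[2,3] = (1)(-3) + (-3)(3) = -12
AB[3,1] = (1)(2) + (2)(3) = 8
AB[3,2] = (1)(2) + (2)(1) = 4
AB[3,3] = (1)(-3) + (2)(3) = 3

AB = 
  [  1,  -1,   6]
  [ -7,  -1, -12]
  [  8,   4,   3]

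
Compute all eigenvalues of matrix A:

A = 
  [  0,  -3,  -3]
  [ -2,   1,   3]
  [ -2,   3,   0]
Characteristic polynomial: det(λI - A) = λ³ - λ² - 21λ - 30
Testing integer divisors of the constant term: p(-2) = 0, so (λ + 2) is a factor:
p(λ) = (λ + 2)(λ² - 3λ - 15)
λ² - 3λ - 15 = 0  ⇒  λ = (3 ± √((-3)² - 4·(-15)))/2 = (3 ± √(69))/2
  = (3 + √69)/2,  (3 - √69)/2

λ = -2, (3 + √69)/2, (3 - √69)/2  (≈ -2, 5.653, -2.653)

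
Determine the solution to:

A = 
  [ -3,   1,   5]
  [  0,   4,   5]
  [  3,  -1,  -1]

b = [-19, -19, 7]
Row reduce the augmented matrix [A|b]:
R3 → R3 + (1)·R1
REF = 
  [ -3,   1,   5, -19]
  [  0,   4,   5, -19]
  [  0,   0,   4, -12]

Back-substitution:
x₃ = (-12) / 4 = -3
x₂ = (-19 - (5)(-3)) / 4 = -1
x₁ = (-19 - (1)(-1) - (5)(-3)) / (-3) = 1

x = [1, -1, -3]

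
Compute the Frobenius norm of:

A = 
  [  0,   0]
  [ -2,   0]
||A||_F = 2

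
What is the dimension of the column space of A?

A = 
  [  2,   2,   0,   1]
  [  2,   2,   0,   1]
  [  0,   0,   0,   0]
dim(Col(A)) = 1

Row reduce:
R2 → R2 - (1)·R1
REF = 
  [  2,   2,   0,   1]
  [  0,   0,   0,   0]
  [  0,   0,   0,   0]
Pivot columns: 1 → 1 pivot.
dim(Col(A)) = number of pivot columns = 1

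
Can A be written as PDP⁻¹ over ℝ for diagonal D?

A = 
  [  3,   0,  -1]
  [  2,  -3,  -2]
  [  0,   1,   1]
Yes

Characteristic polynomial: det(λI - A) = λ³ - λ² - 7λ + 5
By the rational root theorem any rational root is an integer dividing 5; none of those is a root, so p(λ) has no rational roots and hence (being an irreducible cubic) no repeated roots.
Discriminant of the cubic: Δ = 1396
Δ > 0 ⇒ three distinct real eigenvalues: λ ≈ -2.537, 0.6932, 2.843
Three distinct real eigenvalues, so A has 3 independent eigenvectors.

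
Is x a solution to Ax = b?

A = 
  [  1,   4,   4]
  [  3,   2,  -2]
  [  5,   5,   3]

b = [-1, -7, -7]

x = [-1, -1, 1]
Yes

Ax = [-1, -7, -7] = b ✓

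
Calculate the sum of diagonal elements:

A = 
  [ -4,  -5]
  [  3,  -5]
-9

tr(A) = -4 + -5 = -9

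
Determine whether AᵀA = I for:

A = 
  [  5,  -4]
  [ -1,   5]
No

AᵀA = 
  [ 26, -25]
  [-25,  41]
≠ I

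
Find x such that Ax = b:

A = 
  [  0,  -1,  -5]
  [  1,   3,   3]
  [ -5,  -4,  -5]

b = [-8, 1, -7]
Row reduce the augmented matrix [A|b]:
Swap R1 ↔ R2
R3 → R3 + (5)·R1
R3 → R3 + (11)·R2
REF = 
  [  1,   3,   3,   1]
  [  0,  -1,  -5,  -8]
  [  0,   0, -45, -90]

Back-substitution:
x₃ = (-90) / (-45) = 2
x₂ = (-8 - (-5)(2)) / (-1) = -2
x₁ = (1 - (3)(-2) - (3)(2)) / 1 = 1

x = [1, -2, 2]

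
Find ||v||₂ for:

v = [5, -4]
6.403

||v||₂ = √((5)² + (-4)²) = √41 = 6.403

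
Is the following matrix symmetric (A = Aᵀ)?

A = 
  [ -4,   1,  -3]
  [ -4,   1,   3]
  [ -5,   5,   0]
No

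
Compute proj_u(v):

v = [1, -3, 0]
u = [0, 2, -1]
v·u = (1)(0) + (-3)(2) + (0)(-1) = -6
u·u = (0)² + (2)² + (-1)² = 5
proj_u(v) = (v·u / u·u) × u = (-6/5) × u

proj_u(v) = [0, -12/5, 6/5]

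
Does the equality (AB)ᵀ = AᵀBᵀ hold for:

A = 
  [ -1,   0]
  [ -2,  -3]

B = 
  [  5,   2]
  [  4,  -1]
No

(AB)ᵀ = 
  [ -5, -22]
  [ -2,  -1]

AᵀBᵀ = 
  [ -9,  -2]
  [ -6,   3]

The two matrices differ, so (AB)ᵀ ≠ AᵀBᵀ in general. The correct identity is (AB)ᵀ = BᵀAᵀ.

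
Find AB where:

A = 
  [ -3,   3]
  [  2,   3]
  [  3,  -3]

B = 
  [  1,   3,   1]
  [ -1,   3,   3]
AB = 
  [ -6,   0,   6]
  [ -1,  15,  11]
  [  6,   0,  -6]

A is 3×2 and B is 2×3, so AB is 3×3. Each entry is (row of A)·(column of B):
AB[1,1] = (-3)(1) + (3)(-1) = -6
AB[1,2] = (-3)(3) + (3)(3) = 0
AB[1,3] = (-3)(1) + (3)(3) = 6
AB[2,1] = (2)(1) + (3)(-1) = -1
AB[2,2] = (2)(3) + (3)(3) = 15
AB[2,3] = (2)(1) + (3)(3) = 11
AB[3,1] = (3)(1) + (-3)(-1) = 6
AB[3,2] = (3)(3) + (-3)(3) = 0
AB[3,3] = (3)(1) + (-3)(3) = -6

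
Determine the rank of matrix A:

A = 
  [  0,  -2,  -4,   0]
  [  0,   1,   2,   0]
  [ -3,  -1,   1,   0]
Row reduce:
Swap R1 ↔ R3
R3 → R3 + (2)·R2
REF = 
  [ -3,  -1,   1,   0]
  [  0,   1,   2,   0]
  [  0,   0,   0,   0]
Pivot columns: 1, 2 → 2 pivots.

rank(A) = 2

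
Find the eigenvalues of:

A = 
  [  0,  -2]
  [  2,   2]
tr(A) = 2, det(A) = 4
Characteristic polynomial: λ² - tr(A)λ + det(A) = λ² - 2λ + 4
λ² - 2λ + 4 = 0  ⇒  λ = (2 ± √((-2)² - 4·(4)))/2 = (2 ± √(-12))/2
  = 1 + i√3,  1 - i√3

λ = 1 + i√3, 1 - i√3  (≈ 1 + 1.732i, 1 - 1.732i)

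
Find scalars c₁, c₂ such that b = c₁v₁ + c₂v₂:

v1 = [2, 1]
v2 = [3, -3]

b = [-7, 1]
c1 = -2, c2 = -1

b = -2·v1 + -1·v2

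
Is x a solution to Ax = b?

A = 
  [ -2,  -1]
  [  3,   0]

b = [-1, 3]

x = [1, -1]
Yes

Ax = [-1, 3] = b ✓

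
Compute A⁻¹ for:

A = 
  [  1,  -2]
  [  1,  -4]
det(A) = (1)(-4) - (-2)(1) = -2
For a 2×2 matrix, A⁻¹ = (1/det(A)) · [[d, -b], [-c, a]]
    = (-1/2) · [[-4, 2], [-1, 1]]

A⁻¹ = 
  [   2,   -1]
  [ 1/2, -1/2]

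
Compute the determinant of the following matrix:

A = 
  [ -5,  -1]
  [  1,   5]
For a 2×2 matrix, det = ad - bc = (-5)(5) - (-1)(1) = -24

det(A) = -24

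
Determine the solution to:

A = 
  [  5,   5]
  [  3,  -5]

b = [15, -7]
x = [1, 2]

Row reduce the augmented matrix [A|b]:
R2 → R2 - (3/5)·R1
REF = 
  [  5,   5,  15]
  [  0,  -8, -16]

Back-substitution:
x₂ = (-16) / (-8) = 2
x₁ = (15 - (5)(2)) / 5 = 1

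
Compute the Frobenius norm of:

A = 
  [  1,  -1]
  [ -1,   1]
||A||_F = 2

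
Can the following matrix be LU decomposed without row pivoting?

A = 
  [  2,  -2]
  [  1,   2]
Yes.
A[1,1] = 2 ≠ 0, so Gaussian elimination proceeds without a row swap: multiplier ℓ₂₁ = (1)/(2) = 1/2, and U[2,2] = 2 - (1/2)(-2) = 3.
L = 
  [  1,   0]
  [1/2,   1]
U = 
  [  2,  -2]
  [  0,   3]
Check row 2 of LU: [(1/2)(2), (1/2)(-2) + 3] = [1, 2] = row 2 of A ✓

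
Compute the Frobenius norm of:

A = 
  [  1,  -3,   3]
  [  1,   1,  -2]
||A||_F = 5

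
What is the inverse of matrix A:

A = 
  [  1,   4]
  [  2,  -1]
det(A) = (1)(-1) - (4)(2) = -9
For a 2×2 matrix, A⁻¹ = (1/det(A)) · [[d, -b], [-c, a]]
    = (-1/9) · [[-1, -4], [-2, 1]]

A⁻¹ = 
  [ 1/9,  4/9]
  [ 2/9, -1/9]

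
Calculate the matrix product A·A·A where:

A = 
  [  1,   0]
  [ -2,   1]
A^3 = 
  [  1,   0]
  [ -6,   1]

A² = A·A:
A²[1,1] = (1)(1) + (0)(-2) = 1
A²[1,2] = (1)(0) + (0)(1) = 0
A²[2,1] = (-2)(1) + (1)(-2) = -4
A²[2,2] = (-2)(0) + (1)(1) = 1
A² = 
  [  1,   0]
  [ -4,   1]

A^3 = A^2·A:
A^3[1,1] = (1)(1) + (0)(-2) = 1
A^3[1,2] = (1)(0) + (0)(1) = 0
A^3[2,1] = (-4)(1) + (1)(-2) = -6
A^3[2,2] = (-4)(0) + (1)(1) = 1
A^3 = 
  [  1,   0]
  [ -6,   1]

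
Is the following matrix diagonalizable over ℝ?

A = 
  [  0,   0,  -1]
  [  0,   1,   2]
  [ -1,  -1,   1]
No

Characteristic polynomial: det(λI - A) = λ³ - 2λ² + 2λ + 1
By the rational root theorem any rational root is an integer dividing 1; none of those is a root, so p(λ) has no rational roots and hence (being an irreducible cubic) no repeated roots.
Discriminant of the cubic: Δ = -83
Δ < 0 ⇒ one real eigenvalue and a complex-conjugate pair: λ ≈ 1.177 + 1.203i, 1.177 - 1.203i, -0.3532
Has complex eigenvalues (not diagonalizable over ℝ).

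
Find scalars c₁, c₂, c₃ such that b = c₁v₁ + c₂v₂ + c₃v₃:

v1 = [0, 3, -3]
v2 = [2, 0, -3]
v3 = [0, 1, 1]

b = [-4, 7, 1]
c1 = 2, c2 = -2, c3 = 1

b = 2·v1 + -2·v2 + 1·v3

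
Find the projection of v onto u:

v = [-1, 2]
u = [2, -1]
proj_u(v) = [-8/5, 4/5]

v·u = (-1)(2) + (2)(-1) = -4
u·u = (2)² + (-1)² = 5
proj_u(v) = (v·u / u·u) × u = (-4/5) × u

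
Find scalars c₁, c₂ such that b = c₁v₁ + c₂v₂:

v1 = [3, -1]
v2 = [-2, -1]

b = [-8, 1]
c1 = -2, c2 = 1

b = -2·v1 + 1·v2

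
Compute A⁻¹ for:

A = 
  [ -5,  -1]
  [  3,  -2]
det(A) = (-5)(-2) - (-1)(3) = 13
For a 2×2 matrix, A⁻¹ = (1/det(A)) · [[d, -b], [-c, a]]
    = (1/13) · [[-2, 1], [-3, -5]]

A⁻¹ = 
  [-2/13,  1/13]
  [-3/13, -5/13]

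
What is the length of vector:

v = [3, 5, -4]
7.071

||v||₂ = √((3)² + (5)² + (-4)²) = √50 = 7.071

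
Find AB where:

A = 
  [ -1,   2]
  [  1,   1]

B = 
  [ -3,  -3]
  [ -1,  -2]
A is 2×2 and B is 2×2, so AB is 2×2. Each entry is (row of A)·(column of B):
AB[1,1] = (-1)(-3) + (2)(-1) = 1
AB[1,2] = (-1)(-3) + (2)(-2) = -1
AB[2,1] = (1)(-3) + (1)(-1) = -4
AB[2,2] = (1)(-3) + (1)(-2) = -5

AB = 
  [  1,  -1]
  [ -4,  -5]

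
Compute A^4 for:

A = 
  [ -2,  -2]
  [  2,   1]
A^4 = 
  [ -4,  -6]
  [  6,   5]

A² = A·A:
A²[1,1] = (-2)(-2) + (-2)(2) = 0
A²[1,2] = (-2)(-2) + (-2)(1) = 2
A²[2,1] = (2)(-2) + (1)(2) = -2
A²[2,2] = (2)(-2) + (1)(1) = -3
A² = 
  [  0,   2]
  [ -2,  -3]

A^3 = A^2·A:
A^3[1,1] = (0)(-2) + (2)(2) = 4
A^3[1,2] = (0)(-2) + (2)(1) = 2
A^3[2,1] = (-2)(-2) + (-3)(2) = -2
A^3[2,2] = (-2)(-2) + (-3)(1) = 1
A^3 = 
  [  4,   2]
  [ -2,   1]

A^4 = A^3·A:
A^4[1,1] = (4)(-2) + (2)(2) = -4
A^4[1,2] = (4)(-2) + (2)(1) = -6
A^4[2,1] = (-2)(-2) + (1)(2) = 6
A^4[2,2] = (-2)(-2) + (1)(1) = 5
A^4 = 
  [ -4,  -6]
  [  6,   5]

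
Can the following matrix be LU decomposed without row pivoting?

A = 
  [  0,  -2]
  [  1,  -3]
No.
A[1,1] = 0 but A[2,1] = 1 ≠ 0. Any LU with L unit lower triangular has (LU)[1,1] = U[1,1] and (LU)[2,1] = L[2,1]·U[1,1]; matching A forces U[1,1] = 0, which then forces (LU)[2,1] = 0 ≠ 1. A row swap (pivoting) is required.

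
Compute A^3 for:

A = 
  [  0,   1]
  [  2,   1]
A² = A·A:
A²[1,1] = (0)(0) + (1)(2) = 2
A²[1,2] = (0)(1) + (1)(1) = 1
A²[2,1] = (2)(0) + (1)(2) = 2
A²[2,2] = (2)(1) + (1)(1) = 3
A² = 
  [  2,   1]
  [  2,   3]

A^3 = A^2·A:
A^3[1,1] = (2)(0) + (1)(2) = 2
A^3[1,2] = (2)(1) + (1)(1) = 3
A^3[2,1] = (2)(0) + (3)(2) = 6
A^3[2,2] = (2)(1) + (3)(1) = 5
A^3 = 
  [  2,   3]
  [  6,   5]

Therefore
A^3 = 
  [  2,   3]
  [  6,   5]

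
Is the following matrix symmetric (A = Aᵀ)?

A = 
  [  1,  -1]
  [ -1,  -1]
Yes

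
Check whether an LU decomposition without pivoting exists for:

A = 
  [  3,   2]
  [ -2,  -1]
Yes.
A[1,1] = 3 ≠ 0, so Gaussian elimination proceeds without a row swap: multiplier ℓ₂₁ = (-2)/(3) = -2/3, and U[2,2] = -1 - (-2/3)(2) = 1/3.
L = 
  [   1,    0]
  [-2/3,    1]
U = 
  [  3,   2]
  [  0, 1/3]
Check row 2 of LU: [(-2/3)(3), (-2/3)(2) + (1/3)] = [-2, -1] = row 2 of A ✓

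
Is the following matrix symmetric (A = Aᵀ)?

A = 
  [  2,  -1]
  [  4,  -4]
No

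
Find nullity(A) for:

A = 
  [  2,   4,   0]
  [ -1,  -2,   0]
nullity(A) = 2

Row reduce:
R2 → R2 + (1/2)·R1
REF = 
  [  2,   4,   0]
  [  0,   0,   0]
Pivot columns: 1 → 1 pivot.
rank(A) = 1, so nullity(A) = 3 - 1 = 2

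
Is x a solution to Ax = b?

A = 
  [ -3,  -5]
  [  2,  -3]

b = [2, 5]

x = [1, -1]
Yes

Ax = [2, 5] = b ✓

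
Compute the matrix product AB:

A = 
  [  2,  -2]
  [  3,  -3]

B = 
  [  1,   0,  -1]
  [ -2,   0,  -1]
A is 2×2 and B is 2×3, so AB is 2×3. Each entry is (row of A)·(column of B):
AB[1,1] = (2)(1) + (-2)(-2) = 6
AB[1,2] = (2)(0) + (-2)(0) = 0
AB[1,3] = (2)(-1) + (-2)(-1) = 0
AB[2,1] = (3)(1) + (-3)(-2) = 9
AB[2,2] = (3)(0) + (-3)(0) = 0
AB[2,3] = (3)(-1) + (-3)(-1) = 0

AB = 
  [  6,   0,   0]
  [  9,   0,   0]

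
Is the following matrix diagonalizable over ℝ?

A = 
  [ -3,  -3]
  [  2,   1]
No

tr(A) = -2, det(A) = 3
Characteristic polynomial: λ² - tr(A)λ + det(A) = λ² + 2λ + 3
λ² + 2λ + 3 = 0  ⇒  λ = (-2 ± √((2)² - 4·(3)))/2 = (-2 ± √(-8))/2
  = -1 + i√2,  -1 - i√2
Eigenvalues: -1 + i√2, -1 - i√2  (≈ -1 + 1.414i, -1 - 1.414i)
Has complex eigenvalues (not diagonalizable over ℝ).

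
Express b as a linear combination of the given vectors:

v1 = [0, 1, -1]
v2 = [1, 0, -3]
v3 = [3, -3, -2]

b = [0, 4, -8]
c1 = 1, c2 = 3, c3 = -1

b = 1·v1 + 3·v2 + -1·v3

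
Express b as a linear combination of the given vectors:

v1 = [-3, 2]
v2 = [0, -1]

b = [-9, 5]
c1 = 3, c2 = 1

b = 3·v1 + 1·v2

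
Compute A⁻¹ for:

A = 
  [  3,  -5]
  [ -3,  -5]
det(A) = (3)(-5) - (-5)(-3) = -30
For a 2×2 matrix, A⁻¹ = (1/det(A)) · [[d, -b], [-c, a]]
    = (-1/30) · [[-5, 5], [3, 3]]

A⁻¹ = 
  [  1/6,  -1/6]
  [-1/10, -1/10]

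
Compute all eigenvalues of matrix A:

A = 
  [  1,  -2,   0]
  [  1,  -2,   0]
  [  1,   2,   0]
λ = 0, 0, -1

Characteristic polynomial: det(λI - A) = λ³ + λ²
The constant term is 0, so λ = 0 is a root: p(λ) = λ(λ² + λ)
λ² + λ = λ(λ + 1)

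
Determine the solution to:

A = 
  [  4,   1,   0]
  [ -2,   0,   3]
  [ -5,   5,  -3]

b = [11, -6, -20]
x = [3, -1, 0]

Row reduce the augmented matrix [A|b]:
R2 → R2 + (1/2)·R1
R3 → R3 + (5/4)·R1
R3 → R3 - (25/2)·R2
REF = 
  [    4,     1,     0,    11]
  [    0,   1/2,     3,  -1/2]
  [    0,     0, -81/2,     0]

Back-substitution:
x₃ = 0 / (-81/2) = 0
x₂ = (-1/2 - (3)(0)) / (1/2) = -1
x₁ = (11 - (1)(-1) - (0)(0)) / 4 = 3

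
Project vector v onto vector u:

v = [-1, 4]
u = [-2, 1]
v·u = (-1)(-2) + (4)(1) = 6
u·u = (-2)² + (1)² = 5
proj_u(v) = (v·u / u·u) × u = (6/5) × u

proj_u(v) = [-12/5, 6/5]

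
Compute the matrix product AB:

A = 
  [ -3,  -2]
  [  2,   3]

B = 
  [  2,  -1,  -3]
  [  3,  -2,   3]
A is 2×2 and B is 2×3, so AB is 2×3. Each entry is (row of A)·(column of B):
AB[1,1] = (-3)(2) + (-2)(3) = -12
AB[1,2] = (-3)(-1) + (-2)(-2) = 7
AB[1,3] = (-3)(-3) + (-2)(3) = 3
AB[2,1] = (2)(2) + (3)(3) = 13
AB[2,2] = (2)(-1) + (3)(-2) = -8
AB[2,3] = (2)(-3) + (3)(3) = 3

AB = 
  [-12,   7,   3]
  [ 13,  -8,   3]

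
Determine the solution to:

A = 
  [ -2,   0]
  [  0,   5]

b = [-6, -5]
x = [3, -1]

Row reduce the augmented matrix [A|b]:
(already in echelon form)
REF = 
  [ -2,   0,  -6]
  [  0,   5,  -5]

Back-substitution:
x₂ = (-5) / 5 = -1
x₁ = (-6 - (0)(-1)) / (-2) = 3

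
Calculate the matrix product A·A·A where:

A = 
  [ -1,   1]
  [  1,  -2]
A^3 = 
  [ -5,   8]
  [  8, -13]

A² = A·A:
A²[1,1] = (-1)(-1) + (1)(1) = 2
A²[1,2] = (-1)(1) + (1)(-2) = -3
A²[2,1] = (1)(-1) + (-2)(1) = -3
A²[2,2] = (1)(1) + (-2)(-2) = 5
A² = 
  [  2,  -3]
  [ -3,   5]

A^3 = A^2·A:
A^3[1,1] = (2)(-1) + (-3)(1) = -5
A^3[1,2] = (2)(1) + (-3)(-2) = 8
A^3[2,1] = (-3)(-1) + (5)(1) = 8
A^3[2,2] = (-3)(1) + (5)(-2) = -13
A^3 = 
  [ -5,   8]
  [  8, -13]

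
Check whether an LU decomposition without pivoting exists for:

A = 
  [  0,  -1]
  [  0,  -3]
Yes.
The first column is zero, so A is already upper triangular: L = I, U = A.
L = 
  [  1,   0]
  [  0,   1]
U = 
  [  0,  -1]
  [  0,  -3]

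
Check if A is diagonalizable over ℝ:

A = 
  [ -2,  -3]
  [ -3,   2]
Yes

tr(A) = 0, det(A) = -13
Characteristic polynomial: λ² - tr(A)λ + det(A) = λ² - 13
λ² - 13 = 0  ⇒  λ = (0 ± √((0)² - 4·(-13)))/2 = (0 ± √(52))/2
  = √13,  -√13
Eigenvalues: √13, -√13  (≈ 3.606, -3.606)
The two irrational eigenvalues are distinct (simple), so each has alg. mult. = geom. mult. = 1.
Sum of geometric multiplicities equals n, so A has n independent eigenvectors.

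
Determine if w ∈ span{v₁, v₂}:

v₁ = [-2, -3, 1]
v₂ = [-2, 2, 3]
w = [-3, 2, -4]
No

Form the augmented matrix and row-reduce:
[v₁|v₂|w] = 
  [ -2,  -2,  -3]
  [ -3,   2,   2]
  [  1,   3,  -4]
R2 → R2 - (3/2)·R1
R3 → R3 + (1/2)·R1
R3 → R3 - (2/5)·R2
REF = 
  [    -2,     -2,     -3]
  [     0,      5,   13/2]
  [     0,      0, -81/10]

Row 3 reads [0 0 | -81/10], i.e. 0 = -81/10, so the system is inconsistent and w ∉ span{v₁, v₂}.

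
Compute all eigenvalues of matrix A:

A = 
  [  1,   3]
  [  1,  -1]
tr(A) = 0, det(A) = -4
Characteristic polynomial: λ² - tr(A)λ + det(A) = λ² - 4
λ² - 4 = (λ + 2)(λ - 2)

λ = 2, -2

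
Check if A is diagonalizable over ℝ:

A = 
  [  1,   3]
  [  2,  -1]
Yes

tr(A) = 0, det(A) = -7
Characteristic polynomial: λ² - tr(A)λ + det(A) = λ² - 7
λ² - 7 = 0  ⇒  λ = (0 ± √((0)² - 4·(-7)))/2 = (0 ± √(28))/2
  = √7,  -√7
Eigenvalues: √7, -√7  (≈ 2.646, -2.646)
The two irrational eigenvalues are distinct (simple), so each has alg. mult. = geom. mult. = 1.
Sum of geometric multiplicities equals n, so A has n independent eigenvectors.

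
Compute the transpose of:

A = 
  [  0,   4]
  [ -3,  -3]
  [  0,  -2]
Aᵀ = 
  [  0,  -3,   0]
  [  4,  -3,  -2]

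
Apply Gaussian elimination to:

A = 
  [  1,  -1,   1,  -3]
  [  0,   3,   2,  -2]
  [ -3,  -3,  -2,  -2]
Row operations:
R3 → R3 + (3)·R1
R3 → R3 + (2)·R2

Resulting echelon form:
REF = 
  [  1,  -1,   1,  -3]
  [  0,   3,   2,  -2]
  [  0,   0,   5, -15]

Rank = 3 (number of non-zero pivot rows).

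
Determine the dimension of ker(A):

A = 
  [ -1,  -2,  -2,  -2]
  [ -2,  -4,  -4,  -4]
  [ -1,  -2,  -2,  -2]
nullity(A) = 3

Row reduce:
R2 → R2 - (2)·R1
R3 → R3 - (1)·R1
REF = 
  [ -1,  -2,  -2,  -2]
  [  0,   0,   0,   0]
  [  0,   0,   0,   0]
Pivot columns: 1 → 1 pivot.
rank(A) = 1, so nullity(A) = 4 - 1 = 3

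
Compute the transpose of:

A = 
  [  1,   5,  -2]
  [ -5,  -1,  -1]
Aᵀ = 
  [  1,  -5]
  [  5,  -1]
  [ -2,  -1]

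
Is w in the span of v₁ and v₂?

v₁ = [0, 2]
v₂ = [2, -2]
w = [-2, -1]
Yes

Form the augmented matrix and row-reduce:
[v₁|v₂|w] = 
  [  0,   2,  -2]
  [  2,  -2,  -1]
Swap R1 ↔ R2
REF = 
  [  2,  -2,  -1]
  [  0,   2,  -2]

No row of the form [0 0 | nonzero], so the system is consistent. Back-substitution gives c₁ = -3/2, c₂ = -1: w = (-3/2)·v₁ + (-1)·v₂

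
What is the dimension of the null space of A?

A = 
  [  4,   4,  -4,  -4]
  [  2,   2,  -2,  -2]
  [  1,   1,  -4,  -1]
nullity(A) = 2

Row reduce:
R2 → R2 - (1/2)·R1
R3 → R3 - (1/4)·R1
Swap R2 ↔ R3
REF = 
  [  4,   4,  -4,  -4]
  [  0,   0,  -3,   0]
  [  0,   0,   0,   0]
Pivot columns: 1, 3 → 2 pivots.
rank(A) = 2, so nullity(A) = 4 - 2 = 2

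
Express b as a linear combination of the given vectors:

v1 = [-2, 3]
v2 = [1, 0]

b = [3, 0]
c1 = 0, c2 = 3

b = 0·v1 + 3·v2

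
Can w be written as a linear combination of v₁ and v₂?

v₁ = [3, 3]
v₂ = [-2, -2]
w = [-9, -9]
Yes

Form the augmented matrix and row-reduce:
[v₁|v₂|w] = 
  [  3,  -2,  -9]
  [  3,  -2,  -9]
R2 → R2 - (1)·R1
REF = 
  [  3,  -2,  -9]
  [  0,   0,   0]

No row of the form [0 0 | nonzero], so the system is consistent. Back-substitution gives c₁ = -3, c₂ = 0: w = (-3)·v₁ + (0)·v₂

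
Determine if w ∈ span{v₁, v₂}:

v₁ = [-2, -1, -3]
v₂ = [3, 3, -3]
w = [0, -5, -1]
No

Form the augmented matrix and row-reduce:
[v₁|v₂|w] = 
  [ -2,   3,   0]
  [ -1,   3,  -5]
  [ -3,  -3,  -1]
R2 → R2 - (1/2)·R1
R3 → R3 - (3/2)·R1
R3 → R3 + (5)·R2
REF = 
  [ -2,   3,   0]
  [  0, 3/2,  -5]
  [  0,   0, -26]

Row 3 reads [0 0 | -26], i.e. 0 = -26, so the system is inconsistent and w ∉ span{v₁, v₂}.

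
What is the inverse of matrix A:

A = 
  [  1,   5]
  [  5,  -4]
det(A) = (1)(-4) - (5)(5) = -29
For a 2×2 matrix, A⁻¹ = (1/det(A)) · [[d, -b], [-c, a]]
    = (-1/29) · [[-4, -5], [-5, 1]]

A⁻¹ = 
  [ 4/29,  5/29]
  [ 5/29, -1/29]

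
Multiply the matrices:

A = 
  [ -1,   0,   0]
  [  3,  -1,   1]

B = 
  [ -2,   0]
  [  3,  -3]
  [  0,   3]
AB = 
  [  2,   0]
  [ -9,   6]

A is 2×3 and B is 3×2, so AB is 2×2. Each entry is (row of A)·(column of B):
AB[1,1] = (-1)(-2) + (0)(3) + (0)(0) = 2
AB[1,2] = (-1)(0) + (0)(-3) + (0)(3) = 0
AB[2,1] = (3)(-2) + (-1)(3) + (1)(0) = -9
AB[2,2] = (3)(0) + (-1)(-3) + (1)(3) = 6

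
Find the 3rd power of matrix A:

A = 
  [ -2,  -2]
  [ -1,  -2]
A² = A·A:
A²[1,1] = (-2)(-2) + (-2)(-1) = 6
A²[1,2] = (-2)(-2) + (-2)(-2) = 8
A²[2,1] = (-1)(-2) + (-2)(-1) = 4
A²[2,2] = (-1)(-2) + (-2)(-2) = 6
A² = 
  [  6,   8]
  [  4,   6]

A^3 = A^2·A:
A^3[1,1] = (6)(-2) + (8)(-1) = -20
A^3[1,2] = (6)(-2) + (8)(-2) = -28
A^3[2,1] = (4)(-2) + (6)(-1) = -14
A^3[2,2] = (4)(-2) + (6)(-2) = -20
A^3 = 
  [-20, -28]
  [-14, -20]

Therefore
A^3 = 
  [-20, -28]
  [-14, -20]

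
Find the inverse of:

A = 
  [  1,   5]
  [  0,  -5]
det(A) = (1)(-5) - (5)(0) = -5
For a 2×2 matrix, A⁻¹ = (1/det(A)) · [[d, -b], [-c, a]]
    = (-1/5) · [[-5, -5], [0, 1]]

A⁻¹ = 
  [   1,    1]
  [   0, -1/5]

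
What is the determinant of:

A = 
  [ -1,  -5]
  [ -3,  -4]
For a 2×2 matrix, det = ad - bc = (-1)(-4) - (-5)(-3) = -11

det(A) = -11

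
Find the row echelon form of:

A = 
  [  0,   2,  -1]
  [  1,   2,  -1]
Row operations:
Swap R1 ↔ R2

Resulting echelon form:
REF = 
  [  1,   2,  -1]
  [  0,   2,  -1]

Rank = 2 (number of non-zero pivot rows).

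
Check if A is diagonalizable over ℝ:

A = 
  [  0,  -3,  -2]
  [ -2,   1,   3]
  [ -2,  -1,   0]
No

Characteristic polynomial: det(λI - A) = λ³ - λ² - 7λ - 10
By the rational root theorem any rational root is an integer dividing 10; none of those is a root, so p(λ) has no rational roots and hence (being an irreducible cubic) no repeated roots.
Discriminant of the cubic: Δ = -2579
Δ < 0 ⇒ one real eigenvalue and a complex-conjugate pair: λ ≈ 3.66, -1.33 + 0.982i, -1.33 - 0.982i
Has complex eigenvalues (not diagonalizable over ℝ).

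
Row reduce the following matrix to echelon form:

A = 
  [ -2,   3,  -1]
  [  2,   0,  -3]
Row operations:
R2 → R2 + (1)·R1

Resulting echelon form:
REF = 
  [ -2,   3,  -1]
  [  0,   3,  -4]

Rank = 2 (number of non-zero pivot rows).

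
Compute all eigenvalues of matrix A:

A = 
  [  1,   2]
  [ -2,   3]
λ = 2 + i√3, 2 - i√3  (≈ 2 + 1.732i, 2 - 1.732i)

tr(A) = 4, det(A) = 7
Characteristic polynomial: λ² - tr(A)λ + det(A) = λ² - 4λ + 7
λ² - 4λ + 7 = 0  ⇒  λ = (4 ± √((-4)² - 4·(7)))/2 = (4 ± √(-12))/2
  = 2 + i√3,  2 - i√3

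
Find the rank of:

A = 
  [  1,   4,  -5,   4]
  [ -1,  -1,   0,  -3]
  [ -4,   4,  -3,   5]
Row reduce:
R2 → R2 + (1)·R1
R3 → R3 + (4)·R1
R3 → R3 - (20/3)·R2
REF = 
  [   1,    4,   -5,    4]
  [   0,    3,   -5,    1]
  [   0,    0, 31/3, 43/3]
Pivot columns: 1, 2, 3 → 3 pivots.

rank(A) = 3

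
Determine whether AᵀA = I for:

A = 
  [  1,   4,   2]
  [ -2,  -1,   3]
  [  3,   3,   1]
No

AᵀA = 
  [ 14,  15,  -1]
  [ 15,  26,   8]
  [ -1,   8,  14]
≠ I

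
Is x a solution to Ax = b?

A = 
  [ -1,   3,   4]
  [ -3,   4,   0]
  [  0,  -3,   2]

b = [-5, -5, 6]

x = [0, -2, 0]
No

Ax = [-6, -8, 6] ≠ b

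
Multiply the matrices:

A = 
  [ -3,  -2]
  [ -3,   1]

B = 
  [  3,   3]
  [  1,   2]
A is 2×2 and B is 2×2, so AB is 2×2. Each entry is (row of A)·(column of B):
AB[1,1] = (-3)(3) + (-2)(1) = -11
AB[1,2] = (-3)(3) + (-2)(2) = -13
AB[2,1] = (-3)(3) + (1)(1) = -8
AB[2,2] = (-3)(3) + (1)(2) = -7

AB = 
  [-11, -13]
  [ -8,  -7]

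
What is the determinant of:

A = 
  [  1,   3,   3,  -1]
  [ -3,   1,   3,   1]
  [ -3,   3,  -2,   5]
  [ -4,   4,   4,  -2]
Cofactor expansion along row 1: det(A) = a₁₁M₁₁ - a₁₂M₁₂ + a₁₃M₁₃ - a₁₄M₁₄

M₁₁ = det[[1, 3, 1]; [3, -2, 5]; [4, 4, -2]]
  = (1)·((-2)(-2) - (5)(4)) - (3)·((3)(-2) - (5)(4)) + (1)·((3)(4) - (-2)(4))
  = (1)(-16) - (3)(-26) + (1)(20)
  = 82
M₁₂ = det[[-3, 3, 1]; [-3, -2, 5]; [-4, 4, -2]]
  = (-3)·((-2)(-2) - (5)(4)) - (3)·((-3)(-2) - (5)(-4)) + (1)·((-3)(4) - (-2)(-4))
  = (-3)(-16) - (3)(26) + (1)(-20)
  = -50
M₁₃ = det[[-3, 1, 1]; [-3, 3, 5]; [-4, 4, -2]]
  = (-3)·((3)(-2) - (5)(4)) - (1)·((-3)(-2) - (5)(-4)) + (1)·((-3)(4) - (3)(-4))
  = (-3)(-26) - (1)(26) + (1)(0)
  = 52
M₁₄ = det[[-3, 1, 3]; [-3, 3, -2]; [-4, 4, 4]]
  = (-3)·((3)(4) - (-2)(4)) - (1)·((-3)(4) - (-2)(-4)) + (3)·((-3)(4) - (3)(-4))
  = (-3)(20) - (1)(-20) + (3)(0)
  = -40

det(A) = (1)(82) - (3)(-50) + (3)(52) - (-1)(-40) = 348

det(A) = 348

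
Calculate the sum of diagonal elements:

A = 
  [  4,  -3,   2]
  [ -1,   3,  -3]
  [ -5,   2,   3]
10

tr(A) = 4 + 3 + 3 = 10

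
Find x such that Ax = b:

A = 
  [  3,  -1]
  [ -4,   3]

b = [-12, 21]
Row reduce the augmented matrix [A|b]:
R2 → R2 + (4/3)·R1
REF = 
  [  3,  -1, -12]
  [  0, 5/3,   5]

Back-substitution:
x₂ = 5 / (5/3) = 3
x₁ = (-12 - (-1)(3)) / 3 = -3

x = [-3, 3]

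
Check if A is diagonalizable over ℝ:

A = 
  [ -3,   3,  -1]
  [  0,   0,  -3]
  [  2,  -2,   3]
Yes

Characteristic polynomial: det(λI - A) = λ³ - 13λ
The constant term is 0, so λ = 0 is a root: p(λ) = λ(λ² - 13)
λ² - 13 = 0  ⇒  λ = (0 ± √((0)² - 4·(-13)))/2 = (0 ± √(52))/2
  = √13,  -√13
Eigenvalues: 0, √13, -√13  (≈ 0, 3.606, -3.606)
The two irrational eigenvalues are distinct (simple), so each has alg. mult. = geom. mult. = 1.
λ=0: alg. mult. = 1, geom. mult. = 3 - rank(A - (0)I) = 3 - 2 = 1
Sum of geometric multiplicities equals n, so A has n independent eigenvectors.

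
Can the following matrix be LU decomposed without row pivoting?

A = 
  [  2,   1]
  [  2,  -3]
Yes.
A[1,1] = 2 ≠ 0, so Gaussian elimination proceeds without a row swap: multiplier ℓ₂₁ = (2)/(2) = 1, and U[2,2] = -3 - (1)(1) = -4.
L = 
  [  1,   0]
  [  1,   1]
U = 
  [  2,   1]
  [  0,  -4]
Check row 2 of LU: [(1)(2), (1)(1) + (-4)] = [2, -3] = row 2 of A ✓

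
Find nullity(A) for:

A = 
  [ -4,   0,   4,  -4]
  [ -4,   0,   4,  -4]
nullity(A) = 3

Row reduce:
R2 → R2 - (1)·R1
REF = 
  [ -4,   0,   4,  -4]
  [  0,   0,   0,   0]
Pivot columns: 1 → 1 pivot.
rank(A) = 1, so nullity(A) = 4 - 1 = 3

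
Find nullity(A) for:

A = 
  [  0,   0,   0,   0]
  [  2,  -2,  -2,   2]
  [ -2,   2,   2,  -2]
nullity(A) = 3

Row reduce:
Swap R1 ↔ R2
R3 → R3 + (1)·R1
REF = 
  [  2,  -2,  -2,   2]
  [  0,   0,   0,   0]
  [  0,   0,   0,   0]
Pivot columns: 1 → 1 pivot.
rank(A) = 1, so nullity(A) = 4 - 1 = 3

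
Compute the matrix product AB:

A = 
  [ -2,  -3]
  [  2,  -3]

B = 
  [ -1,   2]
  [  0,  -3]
AB = 
  [  2,   5]
  [ -2,  13]

A is 2×2 and B is 2×2, so AB is 2×2. Each entry is (row of A)·(column of B):
AB[1,1] = (-2)(-1) + (-3)(0) = 2
AB[1,2] = (-2)(2) + (-3)(-3) = 5
AB[2,1] = (2)(-1) + (-3)(0) = -2
AB[2,2] = (2)(2) + (-3)(-3) = 13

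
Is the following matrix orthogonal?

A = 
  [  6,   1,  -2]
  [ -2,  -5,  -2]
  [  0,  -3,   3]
No

AᵀA = 
  [ 40,  16,  -8]
  [ 16,  35,  -1]
  [ -8,  -1,  17]
≠ I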